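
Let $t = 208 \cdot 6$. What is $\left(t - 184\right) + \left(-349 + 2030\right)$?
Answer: $2745$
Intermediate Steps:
$t = 1248$
$\left(t - 184\right) + \left(-349 + 2030\right) = \left(1248 - 184\right) + \left(-349 + 2030\right) = 1064 + 1681 = 2745$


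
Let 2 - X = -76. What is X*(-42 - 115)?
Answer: -12246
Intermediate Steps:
X = 78 (X = 2 - 1*(-76) = 2 + 76 = 78)
X*(-42 - 115) = 78*(-42 - 115) = 78*(-157) = -12246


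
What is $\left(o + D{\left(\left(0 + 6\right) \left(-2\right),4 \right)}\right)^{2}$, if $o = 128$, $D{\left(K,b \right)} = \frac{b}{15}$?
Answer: $\frac{3701776}{225} \approx 16452.0$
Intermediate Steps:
$D{\left(K,b \right)} = \frac{b}{15}$ ($D{\left(K,b \right)} = b \frac{1}{15} = \frac{b}{15}$)
$\left(o + D{\left(\left(0 + 6\right) \left(-2\right),4 \right)}\right)^{2} = \left(128 + \frac{1}{15} \cdot 4\right)^{2} = \left(128 + \frac{4}{15}\right)^{2} = \left(\frac{1924}{15}\right)^{2} = \frac{3701776}{225}$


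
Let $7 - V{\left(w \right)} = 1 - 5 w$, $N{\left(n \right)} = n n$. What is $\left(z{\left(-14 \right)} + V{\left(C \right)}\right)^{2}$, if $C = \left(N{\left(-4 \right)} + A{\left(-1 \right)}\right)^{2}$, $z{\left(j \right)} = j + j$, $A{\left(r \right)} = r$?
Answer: $1216609$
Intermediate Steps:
$N{\left(n \right)} = n^{2}$
$z{\left(j \right)} = 2 j$
$C = 225$ ($C = \left(\left(-4\right)^{2} - 1\right)^{2} = \left(16 - 1\right)^{2} = 15^{2} = 225$)
$V{\left(w \right)} = 6 + 5 w$ ($V{\left(w \right)} = 7 - \left(1 - 5 w\right) = 7 + \left(-1 + 5 w\right) = 6 + 5 w$)
$\left(z{\left(-14 \right)} + V{\left(C \right)}\right)^{2} = \left(2 \left(-14\right) + \left(6 + 5 \cdot 225\right)\right)^{2} = \left(-28 + \left(6 + 1125\right)\right)^{2} = \left(-28 + 1131\right)^{2} = 1103^{2} = 1216609$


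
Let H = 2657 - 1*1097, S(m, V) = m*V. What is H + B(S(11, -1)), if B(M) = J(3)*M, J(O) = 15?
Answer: 1395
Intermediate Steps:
S(m, V) = V*m
H = 1560 (H = 2657 - 1097 = 1560)
B(M) = 15*M
H + B(S(11, -1)) = 1560 + 15*(-1*11) = 1560 + 15*(-11) = 1560 - 165 = 1395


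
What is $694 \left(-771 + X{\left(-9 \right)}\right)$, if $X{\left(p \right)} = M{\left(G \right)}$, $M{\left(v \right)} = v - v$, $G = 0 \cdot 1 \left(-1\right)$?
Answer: $-535074$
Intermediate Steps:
$G = 0$ ($G = 0 \left(-1\right) = 0$)
$M{\left(v \right)} = 0$
$X{\left(p \right)} = 0$
$694 \left(-771 + X{\left(-9 \right)}\right) = 694 \left(-771 + 0\right) = 694 \left(-771\right) = -535074$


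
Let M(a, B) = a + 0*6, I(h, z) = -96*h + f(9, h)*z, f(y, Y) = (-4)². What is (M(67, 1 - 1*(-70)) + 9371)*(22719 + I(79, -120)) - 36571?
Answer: 124686599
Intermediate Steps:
f(y, Y) = 16
I(h, z) = -96*h + 16*z
M(a, B) = a (M(a, B) = a + 0 = a)
(M(67, 1 - 1*(-70)) + 9371)*(22719 + I(79, -120)) - 36571 = (67 + 9371)*(22719 + (-96*79 + 16*(-120))) - 36571 = 9438*(22719 + (-7584 - 1920)) - 36571 = 9438*(22719 - 9504) - 36571 = 9438*13215 - 36571 = 124723170 - 36571 = 124686599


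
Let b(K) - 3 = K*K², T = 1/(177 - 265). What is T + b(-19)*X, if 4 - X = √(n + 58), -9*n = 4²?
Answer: -2413313/88 + 6856*√506/3 ≈ 23983.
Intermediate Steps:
n = -16/9 (n = -⅑*4² = -⅑*16 = -16/9 ≈ -1.7778)
X = 4 - √506/3 (X = 4 - √(-16/9 + 58) = 4 - √(506/9) = 4 - √506/3 ≈ -3.4981)
T = -1/88 (T = 1/(-88) = -1/88 ≈ -0.011364)
b(K) = 3 + K³ (b(K) = 3 + K*K² = 3 + K³)
T + b(-19)*X = -1/88 + (3 + (-19)³)*(4 - √506/3) = -1/88 + (3 - 6859)*(4 - √506/3) = -1/88 - 6856*(4 - √506/3) = -1/88 + (-27424 + 6856*√506/3) = -2413313/88 + 6856*√506/3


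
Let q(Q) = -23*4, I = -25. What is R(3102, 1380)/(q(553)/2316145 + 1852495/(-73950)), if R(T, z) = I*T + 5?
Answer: 531272962585950/171626153407 ≈ 3095.5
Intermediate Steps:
q(Q) = -92
R(T, z) = 5 - 25*T (R(T, z) = -25*T + 5 = 5 - 25*T)
R(3102, 1380)/(q(553)/2316145 + 1852495/(-73950)) = (5 - 25*3102)/(-92/2316145 + 1852495/(-73950)) = (5 - 77550)/(-92*1/2316145 + 1852495*(-1/73950)) = -77545/(-92/2316145 - 370499/14790) = -77545/(-171626153407/6851156910) = -77545*(-6851156910/171626153407) = 531272962585950/171626153407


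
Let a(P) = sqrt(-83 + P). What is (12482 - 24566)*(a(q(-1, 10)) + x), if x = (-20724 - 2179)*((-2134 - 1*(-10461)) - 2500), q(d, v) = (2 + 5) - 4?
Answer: 1612679657604 - 48336*I*sqrt(5) ≈ 1.6127e+12 - 1.0808e+5*I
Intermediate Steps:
q(d, v) = 3 (q(d, v) = 7 - 4 = 3)
x = -133455781 (x = -22903*((-2134 + 10461) - 2500) = -22903*(8327 - 2500) = -22903*5827 = -133455781)
(12482 - 24566)*(a(q(-1, 10)) + x) = (12482 - 24566)*(sqrt(-83 + 3) - 133455781) = -12084*(sqrt(-80) - 133455781) = -12084*(4*I*sqrt(5) - 133455781) = -12084*(-133455781 + 4*I*sqrt(5)) = 1612679657604 - 48336*I*sqrt(5)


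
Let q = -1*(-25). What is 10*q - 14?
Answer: 236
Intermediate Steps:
q = 25
10*q - 14 = 10*25 - 14 = 250 - 14 = 236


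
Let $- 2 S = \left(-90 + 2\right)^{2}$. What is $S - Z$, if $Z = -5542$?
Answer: $1670$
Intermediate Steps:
$S = -3872$ ($S = - \frac{\left(-90 + 2\right)^{2}}{2} = - \frac{\left(-88\right)^{2}}{2} = \left(- \frac{1}{2}\right) 7744 = -3872$)
$S - Z = -3872 - -5542 = -3872 + 5542 = 1670$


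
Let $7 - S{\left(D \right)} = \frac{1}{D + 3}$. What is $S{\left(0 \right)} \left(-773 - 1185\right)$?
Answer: $- \frac{39160}{3} \approx -13053.0$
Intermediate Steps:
$S{\left(D \right)} = 7 - \frac{1}{3 + D}$ ($S{\left(D \right)} = 7 - \frac{1}{D + 3} = 7 - \frac{1}{3 + D}$)
$S{\left(0 \right)} \left(-773 - 1185\right) = \frac{20 + 7 \cdot 0}{3 + 0} \left(-773 - 1185\right) = \frac{20 + 0}{3} \left(-1958\right) = \frac{1}{3} \cdot 20 \left(-1958\right) = \frac{20}{3} \left(-1958\right) = - \frac{39160}{3}$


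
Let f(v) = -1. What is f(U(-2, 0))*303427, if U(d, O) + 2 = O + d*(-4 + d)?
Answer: -303427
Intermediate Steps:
U(d, O) = -2 + O + d*(-4 + d) (U(d, O) = -2 + (O + d*(-4 + d)) = -2 + O + d*(-4 + d))
f(U(-2, 0))*303427 = -1*303427 = -303427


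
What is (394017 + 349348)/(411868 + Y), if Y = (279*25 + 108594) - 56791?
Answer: 743365/470646 ≈ 1.5795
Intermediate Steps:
Y = 58778 (Y = (6975 + 108594) - 56791 = 115569 - 56791 = 58778)
(394017 + 349348)/(411868 + Y) = (394017 + 349348)/(411868 + 58778) = 743365/470646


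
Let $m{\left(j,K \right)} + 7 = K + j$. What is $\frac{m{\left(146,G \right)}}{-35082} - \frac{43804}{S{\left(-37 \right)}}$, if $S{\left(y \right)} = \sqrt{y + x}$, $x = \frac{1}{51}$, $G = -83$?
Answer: $- \frac{28}{17541} + \frac{21902 i \sqrt{96186}}{943} \approx -0.0015963 + 7203.2 i$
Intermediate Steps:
$x = \frac{1}{51} \approx 0.019608$
$S{\left(y \right)} = \sqrt{\frac{1}{51} + y}$ ($S{\left(y \right)} = \sqrt{y + \frac{1}{51}} = \sqrt{\frac{1}{51} + y}$)
$m{\left(j,K \right)} = -7 + K + j$ ($m{\left(j,K \right)} = -7 + \left(K + j\right) = -7 + K + j$)
$\frac{m{\left(146,G \right)}}{-35082} - \frac{43804}{S{\left(-37 \right)}} = \frac{-7 - 83 + 146}{-35082} - \frac{43804}{\frac{1}{51} \sqrt{51 + 2601 \left(-37\right)}} = 56 \left(- \frac{1}{35082}\right) - \frac{43804}{\frac{1}{51} \sqrt{51 - 96237}} = - \frac{28}{17541} - \frac{43804}{\frac{1}{51} \sqrt{-96186}} = - \frac{28}{17541} - \frac{43804}{\frac{1}{51} i \sqrt{96186}} = - \frac{28}{17541} - 43804 \left(- \frac{i \sqrt{96186}}{1886}\right) = - \frac{28}{17541} + \frac{21902 i \sqrt{96186}}{943}$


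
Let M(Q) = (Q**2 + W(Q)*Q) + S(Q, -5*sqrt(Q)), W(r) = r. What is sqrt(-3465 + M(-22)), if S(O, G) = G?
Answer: sqrt(-2497 - 5*I*sqrt(22)) ≈ 0.2347 - 49.971*I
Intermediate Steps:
M(Q) = -5*sqrt(Q) + 2*Q**2 (M(Q) = (Q**2 + Q*Q) - 5*sqrt(Q) = (Q**2 + Q**2) - 5*sqrt(Q) = 2*Q**2 - 5*sqrt(Q) = -5*sqrt(Q) + 2*Q**2)
sqrt(-3465 + M(-22)) = sqrt(-3465 + (-5*I*sqrt(22) + 2*(-22)**2)) = sqrt(-3465 + (-5*I*sqrt(22) + 2*484)) = sqrt(-3465 + (-5*I*sqrt(22) + 968)) = sqrt(-3465 + (968 - 5*I*sqrt(22))) = sqrt(-2497 - 5*I*sqrt(22))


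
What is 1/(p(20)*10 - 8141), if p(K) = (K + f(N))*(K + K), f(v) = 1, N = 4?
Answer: 1/259 ≈ 0.0038610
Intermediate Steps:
p(K) = 2*K*(1 + K) (p(K) = (K + 1)*(K + K) = (1 + K)*(2*K) = 2*K*(1 + K))
1/(p(20)*10 - 8141) = 1/((2*20*(1 + 20))*10 - 8141) = 1/((2*20*21)*10 - 8141) = 1/(840*10 - 8141) = 1/(8400 - 8141) = 1/259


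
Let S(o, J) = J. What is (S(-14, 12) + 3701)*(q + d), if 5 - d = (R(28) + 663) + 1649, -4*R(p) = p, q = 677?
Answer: -6026199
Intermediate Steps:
R(p) = -p/4
d = -2300 (d = 5 - ((-¼*28 + 663) + 1649) = 5 - ((-7 + 663) + 1649) = 5 - (656 + 1649) = 5 - 1*2305 = 5 - 2305 = -2300)
(S(-14, 12) + 3701)*(q + d) = (12 + 3701)*(677 - 2300) = 3713*(-1623) = -6026199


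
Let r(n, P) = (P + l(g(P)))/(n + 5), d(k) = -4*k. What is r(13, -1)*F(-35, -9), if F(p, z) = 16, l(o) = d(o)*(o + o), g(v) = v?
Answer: -8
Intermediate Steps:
l(o) = -8*o² (l(o) = (-4*o)*(o + o) = (-4*o)*(2*o) = -8*o²)
r(n, P) = (P - 8*P²)/(5 + n) (r(n, P) = (P - 8*P²)/(n + 5) = (P - 8*P²)/(5 + n))
r(13, -1)*F(-35, -9) = -(1 - 8*(-1))/(5 + 13)*16 = -1*(1 + 8)/18*16 = -1*1/18*9*16 = -½*16 = -8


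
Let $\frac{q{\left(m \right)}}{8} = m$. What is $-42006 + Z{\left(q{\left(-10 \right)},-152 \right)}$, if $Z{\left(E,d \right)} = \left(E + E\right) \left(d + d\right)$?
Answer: $6634$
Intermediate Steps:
$q{\left(m \right)} = 8 m$
$Z{\left(E,d \right)} = 4 E d$ ($Z{\left(E,d \right)} = 2 E 2 d = 4 E d$)
$-42006 + Z{\left(q{\left(-10 \right)},-152 \right)} = -42006 + 4 \cdot 8 \left(-10\right) \left(-152\right) = -42006 + 4 \left(-80\right) \left(-152\right) = -42006 + 48640 = 6634$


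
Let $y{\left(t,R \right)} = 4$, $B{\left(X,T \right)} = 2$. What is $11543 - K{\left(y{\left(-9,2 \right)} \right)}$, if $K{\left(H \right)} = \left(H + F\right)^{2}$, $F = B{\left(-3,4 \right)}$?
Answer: $11507$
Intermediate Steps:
$F = 2$
$K{\left(H \right)} = \left(2 + H\right)^{2}$ ($K{\left(H \right)} = \left(H + 2\right)^{2} = \left(2 + H\right)^{2}$)
$11543 - K{\left(y{\left(-9,2 \right)} \right)} = 11543 - \left(2 + 4\right)^{2} = 11543 - 6^{2} = 11543 - 36 = 11507$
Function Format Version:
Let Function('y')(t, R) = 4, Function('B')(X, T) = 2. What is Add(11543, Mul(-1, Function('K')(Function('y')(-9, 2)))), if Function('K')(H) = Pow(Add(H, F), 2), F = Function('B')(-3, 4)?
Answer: 11507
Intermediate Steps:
F = 2
Function('K')(H) = Pow(Add(2, H), 2) (Function('K')(H) = Pow(Add(H, 2), 2) = Pow(Add(2, H), 2))
Add(11543, Mul(-1, Function('K')(Function('y')(-9, 2)))) = Add(11543, Mul(-1, Pow(Add(2, 4), 2))) = Add(11543, Mul(-1, Pow(6, 2))) = Add(11543, Mul(-1, 36)) = Add(11543, -36) = 11507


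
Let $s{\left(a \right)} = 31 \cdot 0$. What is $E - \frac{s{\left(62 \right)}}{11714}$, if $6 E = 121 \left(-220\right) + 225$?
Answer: $- \frac{26395}{6} \approx -4399.2$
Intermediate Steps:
$s{\left(a \right)} = 0$
$E = - \frac{26395}{6}$ ($E = \frac{121 \left(-220\right) + 225}{6} = \frac{-26620 + 225}{6} = \frac{1}{6} \left(-26395\right) = - \frac{26395}{6} \approx -4399.2$)
$E - \frac{s{\left(62 \right)}}{11714} = - \frac{26395}{6} - \frac{0}{11714} = - \frac{26395}{6} - 0 \cdot \frac{1}{11714} = - \frac{26395}{6} - 0 = - \frac{26395}{6} + 0 = - \frac{26395}{6}$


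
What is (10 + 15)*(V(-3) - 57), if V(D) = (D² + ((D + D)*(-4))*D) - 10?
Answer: -3250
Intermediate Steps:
V(D) = -10 - 7*D² (V(D) = (D² + ((2*D)*(-4))*D) - 10 = (D² + (-8*D)*D) - 10 = (D² - 8*D²) - 10 = -7*D² - 10 = -10 - 7*D²)
(10 + 15)*(V(-3) - 57) = (10 + 15)*((-10 - 7*(-3)²) - 57) = 25*((-10 - 7*9) - 57) = 25*((-10 - 63) - 57) = 25*(-73 - 57) = 25*(-130) = -3250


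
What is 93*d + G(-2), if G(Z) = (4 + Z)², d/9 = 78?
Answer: 65290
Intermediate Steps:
d = 702 (d = 9*78 = 702)
93*d + G(-2) = 93*702 + (4 - 2)² = 65286 + 2² = 65286 + 4 = 65290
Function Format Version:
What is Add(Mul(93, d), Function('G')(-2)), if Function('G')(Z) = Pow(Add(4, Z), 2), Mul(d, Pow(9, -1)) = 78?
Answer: 65290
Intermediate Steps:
d = 702 (d = Mul(9, 78) = 702)
Add(Mul(93, d), Function('G')(-2)) = Add(Mul(93, 702), Pow(Add(4, -2), 2)) = Add(65286, Pow(2, 2)) = Add(65286, 4) = 65290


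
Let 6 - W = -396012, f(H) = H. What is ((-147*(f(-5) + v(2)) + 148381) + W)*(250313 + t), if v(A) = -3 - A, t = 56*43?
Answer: 137952559549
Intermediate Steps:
W = 396018 (W = 6 - 1*(-396012) = 6 + 396012 = 396018)
t = 2408
((-147*(f(-5) + v(2)) + 148381) + W)*(250313 + t) = ((-147*(-5 + (-3 - 1*2)) + 148381) + 396018)*(250313 + 2408) = ((-147*(-5 + (-3 - 2)) + 148381) + 396018)*252721 = ((-147*(-5 - 5) + 148381) + 396018)*252721 = ((-147*(-10) + 148381) + 396018)*252721 = ((1470 + 148381) + 396018)*252721 = (149851 + 396018)*252721 = 545869*252721 = 137952559549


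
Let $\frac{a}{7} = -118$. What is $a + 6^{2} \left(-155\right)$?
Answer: $-6406$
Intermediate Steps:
$a = -826$ ($a = 7 \left(-118\right) = -826$)
$a + 6^{2} \left(-155\right) = -826 + 6^{2} \left(-155\right) = -826 + 36 \left(-155\right) = -826 - 5580 = -6406$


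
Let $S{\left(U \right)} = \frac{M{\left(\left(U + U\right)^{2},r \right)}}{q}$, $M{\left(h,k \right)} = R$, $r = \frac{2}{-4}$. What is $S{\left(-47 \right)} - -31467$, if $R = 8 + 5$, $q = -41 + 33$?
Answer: $\frac{251723}{8} \approx 31465.0$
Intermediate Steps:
$r = - \frac{1}{2}$ ($r = 2 \left(- \frac{1}{4}\right) = - \frac{1}{2} \approx -0.5$)
$q = -8$
$R = 13$
$M{\left(h,k \right)} = 13$
$S{\left(U \right)} = - \frac{13}{8}$ ($S{\left(U \right)} = \frac{13}{-8} = 13 \left(- \frac{1}{8}\right) = - \frac{13}{8}$)
$S{\left(-47 \right)} - -31467 = - \frac{13}{8} - -31467 = - \frac{13}{8} + 31467 = \frac{251723}{8}$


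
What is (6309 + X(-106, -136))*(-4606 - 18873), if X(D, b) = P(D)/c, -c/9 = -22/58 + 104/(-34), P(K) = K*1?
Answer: -2258481097223/15255 ≈ -1.4805e+8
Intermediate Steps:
P(K) = K
c = 15255/493 (c = -9*(-22/58 + 104/(-34)) = -9*(-22*1/58 + 104*(-1/34)) = -9*(-11/29 - 52/17) = -9*(-1695/493) = 15255/493 ≈ 30.943)
X(D, b) = 493*D/15255 (X(D, b) = D/(15255/493) = D*(493/15255) = 493*D/15255)
(6309 + X(-106, -136))*(-4606 - 18873) = (6309 + (493/15255)*(-106))*(-4606 - 18873) = (6309 - 52258/15255)*(-23479) = (96191537/15255)*(-23479) = -2258481097223/15255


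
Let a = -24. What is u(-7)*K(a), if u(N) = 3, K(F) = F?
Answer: -72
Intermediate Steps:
u(-7)*K(a) = 3*(-24) = -72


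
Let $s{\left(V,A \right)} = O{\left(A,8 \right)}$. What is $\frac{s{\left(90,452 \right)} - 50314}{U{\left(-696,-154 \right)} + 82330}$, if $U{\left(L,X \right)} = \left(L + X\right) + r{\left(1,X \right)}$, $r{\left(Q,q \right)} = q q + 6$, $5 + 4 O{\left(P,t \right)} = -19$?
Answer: $- \frac{25160}{52601} \approx -0.47832$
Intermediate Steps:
$O{\left(P,t \right)} = -6$ ($O{\left(P,t \right)} = - \frac{5}{4} + \frac{1}{4} \left(-19\right) = - \frac{5}{4} - \frac{19}{4} = -6$)
$s{\left(V,A \right)} = -6$
$r{\left(Q,q \right)} = 6 + q^{2}$ ($r{\left(Q,q \right)} = q^{2} + 6 = 6 + q^{2}$)
$U{\left(L,X \right)} = 6 + L + X + X^{2}$ ($U{\left(L,X \right)} = \left(L + X\right) + \left(6 + X^{2}\right) = 6 + L + X + X^{2}$)
$\frac{s{\left(90,452 \right)} - 50314}{U{\left(-696,-154 \right)} + 82330} = \frac{-6 - 50314}{\left(6 - 696 - 154 + \left(-154\right)^{2}\right) + 82330} = - \frac{50320}{\left(6 - 696 - 154 + 23716\right) + 82330} = - \frac{50320}{22872 + 82330} = - \frac{50320}{105202} = \left(-50320\right) \frac{1}{105202} = - \frac{25160}{52601}$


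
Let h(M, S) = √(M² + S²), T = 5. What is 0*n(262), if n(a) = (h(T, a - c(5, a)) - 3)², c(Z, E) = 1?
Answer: 0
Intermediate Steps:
n(a) = (-3 + √(25 + (-1 + a)²))² (n(a) = (√(5² + (a - 1*1)²) - 3)² = (√(25 + (a - 1)²) - 3)² = (√(25 + (-1 + a)²) - 3)² = (-3 + √(25 + (-1 + a)²))²)
0*n(262) = 0*(-3 + √(25 + (-1 + 262)²))² = 0*(-3 + √(25 + 261²))² = 0*(-3 + √(25 + 68121))² = 0*(-3 + √68146)² = 0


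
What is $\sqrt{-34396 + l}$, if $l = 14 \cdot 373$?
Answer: $i \sqrt{29174} \approx 170.8 i$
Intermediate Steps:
$l = 5222$
$\sqrt{-34396 + l} = \sqrt{-34396 + 5222} = \sqrt{-29174} = i \sqrt{29174}$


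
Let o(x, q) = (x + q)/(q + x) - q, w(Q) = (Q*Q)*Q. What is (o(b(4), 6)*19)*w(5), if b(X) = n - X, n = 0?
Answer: -11875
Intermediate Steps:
w(Q) = Q³ (w(Q) = Q²*Q = Q³)
b(X) = -X (b(X) = 0 - X = -X)
o(x, q) = 1 - q (o(x, q) = (q + x)/(q + x) - q = 1 - q)
(o(b(4), 6)*19)*w(5) = ((1 - 1*6)*19)*5³ = ((1 - 6)*19)*125 = -5*19*125 = -95*125 = -11875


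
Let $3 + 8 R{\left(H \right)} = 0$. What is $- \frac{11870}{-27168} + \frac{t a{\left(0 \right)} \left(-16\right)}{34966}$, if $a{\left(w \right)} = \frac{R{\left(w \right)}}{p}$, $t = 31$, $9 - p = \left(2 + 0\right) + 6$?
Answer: $\frac{105024917}{237489072} \approx 0.44223$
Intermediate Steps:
$R{\left(H \right)} = - \frac{3}{8}$ ($R{\left(H \right)} = - \frac{3}{8} + \frac{1}{8} \cdot 0 = - \frac{3}{8} + 0 = - \frac{3}{8}$)
$p = 1$ ($p = 9 - \left(\left(2 + 0\right) + 6\right) = 9 - \left(2 + 6\right) = 9 - 8 = 1$)
$a{\left(w \right)} = - \frac{3}{8}$ ($a{\left(w \right)} = - \frac{3}{8 \cdot 1} = \left(- \frac{3}{8}\right) 1 = - \frac{3}{8}$)
$- \frac{11870}{-27168} + \frac{t a{\left(0 \right)} \left(-16\right)}{34966} = - \frac{11870}{-27168} + \frac{31 \left(- \frac{3}{8}\right) \left(-16\right)}{34966} = \left(-11870\right) \left(- \frac{1}{27168}\right) + \left(- \frac{93}{8}\right) \left(-16\right) \frac{1}{34966} = \frac{5935}{13584} + 186 \cdot \frac{1}{34966} = \frac{5935}{13584} + \frac{93}{17483} = \frac{105024917}{237489072}$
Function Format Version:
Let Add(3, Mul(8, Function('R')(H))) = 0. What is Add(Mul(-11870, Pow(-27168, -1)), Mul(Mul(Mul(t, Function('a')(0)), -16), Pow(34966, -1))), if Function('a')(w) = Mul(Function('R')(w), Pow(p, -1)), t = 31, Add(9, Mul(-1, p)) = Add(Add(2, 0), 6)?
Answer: Rational(105024917, 237489072) ≈ 0.44223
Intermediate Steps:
Function('R')(H) = Rational(-3, 8) (Function('R')(H) = Add(Rational(-3, 8), Mul(Rational(1, 8), 0)) = Add(Rational(-3, 8), 0) = Rational(-3, 8))
p = 1 (p = Add(9, Mul(-1, Add(Add(2, 0), 6))) = Add(9, Mul(-1, Add(2, 6))) = Add(9, Mul(-1, 8)) = Add(9, -8) = 1)
Function('a')(w) = Rational(-3, 8) (Function('a')(w) = Mul(Rational(-3, 8), Pow(1, -1)) = Mul(Rational(-3, 8), 1) = Rational(-3, 8))
Add(Mul(-11870, Pow(-27168, -1)), Mul(Mul(Mul(t, Function('a')(0)), -16), Pow(34966, -1))) = Add(Mul(-11870, Pow(-27168, -1)), Mul(Mul(Mul(31, Rational(-3, 8)), -16), Pow(34966, -1))) = Add(Mul(-11870, Rational(-1, 27168)), Mul(Mul(Rational(-93, 8), -16), Rational(1, 34966))) = Add(Rational(5935, 13584), Mul(186, Rational(1, 34966))) = Add(Rational(5935, 13584), Rational(93, 17483)) = Rational(105024917, 237489072)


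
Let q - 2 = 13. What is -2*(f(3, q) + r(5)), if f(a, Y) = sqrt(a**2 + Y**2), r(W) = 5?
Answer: -10 - 6*sqrt(26) ≈ -40.594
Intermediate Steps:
q = 15 (q = 2 + 13 = 15)
f(a, Y) = sqrt(Y**2 + a**2)
-2*(f(3, q) + r(5)) = -2*(sqrt(15**2 + 3**2) + 5) = -2*(sqrt(225 + 9) + 5) = -2*(sqrt(234) + 5) = -2*(3*sqrt(26) + 5) = -2*(5 + 3*sqrt(26)) = -10 - 6*sqrt(26)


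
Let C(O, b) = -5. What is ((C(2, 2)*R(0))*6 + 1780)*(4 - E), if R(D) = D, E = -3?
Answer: 12460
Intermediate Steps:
((C(2, 2)*R(0))*6 + 1780)*(4 - E) = (-5*0*6 + 1780)*(4 - 1*(-3)) = (0*6 + 1780)*(4 + 3) = (0 + 1780)*7 = 1780*7 = 12460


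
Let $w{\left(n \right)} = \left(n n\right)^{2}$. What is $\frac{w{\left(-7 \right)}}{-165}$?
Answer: $- \frac{2401}{165} \approx -14.552$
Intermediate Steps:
$w{\left(n \right)} = n^{4}$ ($w{\left(n \right)} = \left(n^{2}\right)^{2} = n^{4}$)
$\frac{w{\left(-7 \right)}}{-165} = \frac{\left(-7\right)^{4}}{-165} = \left(- \frac{1}{165}\right) 2401 = - \frac{2401}{165}$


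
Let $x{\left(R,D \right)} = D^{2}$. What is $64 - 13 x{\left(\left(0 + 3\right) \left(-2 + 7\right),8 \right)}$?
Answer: $-768$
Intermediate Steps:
$64 - 13 x{\left(\left(0 + 3\right) \left(-2 + 7\right),8 \right)} = 64 - 13 \cdot 8^{2} = 64 - 832 = -768$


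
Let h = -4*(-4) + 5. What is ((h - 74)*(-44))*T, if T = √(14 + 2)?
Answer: 9328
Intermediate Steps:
h = 21 (h = 16 + 5 = 21)
T = 4 (T = √16 = 4)
((h - 74)*(-44))*T = ((21 - 74)*(-44))*4 = -53*(-44)*4 = 2332*4 = 9328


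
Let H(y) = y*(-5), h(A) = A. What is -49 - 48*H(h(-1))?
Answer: -289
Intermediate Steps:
H(y) = -5*y
-49 - 48*H(h(-1)) = -49 - (-240)*(-1) = -49 - 48*5 = -49 - 240 = -289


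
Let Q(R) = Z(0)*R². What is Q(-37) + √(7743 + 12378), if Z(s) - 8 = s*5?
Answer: 10952 + √20121 ≈ 11094.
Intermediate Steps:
Z(s) = 8 + 5*s (Z(s) = 8 + s*5 = 8 + 5*s)
Q(R) = 8*R² (Q(R) = (8 + 5*0)*R² = (8 + 0)*R² = 8*R²)
Q(-37) + √(7743 + 12378) = 8*(-37)² + √(7743 + 12378) = 8*1369 + √20121 = 10952 + √20121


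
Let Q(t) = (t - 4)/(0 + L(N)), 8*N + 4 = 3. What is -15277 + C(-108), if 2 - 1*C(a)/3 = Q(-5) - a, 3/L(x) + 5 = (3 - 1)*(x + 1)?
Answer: -62497/4 ≈ -15624.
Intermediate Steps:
N = -1/8 (N = -1/2 + (1/8)*3 = -1/2 + 3/8 = -1/8 ≈ -0.12500)
L(x) = 3/(-3 + 2*x) (L(x) = 3/(-5 + (3 - 1)*(x + 1)) = 3/(-5 + 2*(1 + x)) = 3/(-5 + (2 + 2*x)) = 3/(-3 + 2*x))
Q(t) = 13/3 - 13*t/12 (Q(t) = (t - 4)/(0 + 3/(-3 + 2*(-1/8))) = (-4 + t)/(0 + 3/(-3 - 1/4)) = (-4 + t)/(0 + 3/(-13/4)) = (-4 + t)/(0 + 3*(-4/13)) = (-4 + t)/(0 - 12/13) = (-4 + t)/(-12/13) = (-4 + t)*(-13/12) = 13/3 - 13*t/12)
C(a) = -93/4 + 3*a (C(a) = 6 - 3*((13/3 - 13/12*(-5)) - a) = 6 - 3*((13/3 + 65/12) - a) = 6 - 3*(39/4 - a) = 6 + (-117/4 + 3*a) = -93/4 + 3*a)
-15277 + C(-108) = -15277 + (-93/4 + 3*(-108)) = -15277 + (-93/4 - 324) = -15277 - 1389/4 = -62497/4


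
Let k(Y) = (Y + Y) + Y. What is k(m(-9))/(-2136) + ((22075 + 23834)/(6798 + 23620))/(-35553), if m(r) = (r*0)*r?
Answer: -15303/360483718 ≈ -4.2451e-5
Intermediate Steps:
m(r) = 0 (m(r) = 0*r = 0)
k(Y) = 3*Y (k(Y) = 2*Y + Y = 3*Y)
k(m(-9))/(-2136) + ((22075 + 23834)/(6798 + 23620))/(-35553) = (3*0)/(-2136) + ((22075 + 23834)/(6798 + 23620))/(-35553) = 0*(-1/2136) + (45909/30418)*(-1/35553) = 0 + (45909*(1/30418))*(-1/35553) = 0 + (45909/30418)*(-1/35553) = 0 - 15303/360483718 = -15303/360483718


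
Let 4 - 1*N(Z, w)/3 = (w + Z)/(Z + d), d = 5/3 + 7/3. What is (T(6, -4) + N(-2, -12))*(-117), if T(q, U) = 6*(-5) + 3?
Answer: -702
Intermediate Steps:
T(q, U) = -27 (T(q, U) = -30 + 3 = -27)
d = 4 (d = 5*(⅓) + 7*(⅓) = 5/3 + 7/3 = 4)
N(Z, w) = 12 - 3*(Z + w)/(4 + Z) (N(Z, w) = 12 - 3*(w + Z)/(Z + 4) = 12 - 3*(Z + w)/(4 + Z))
(T(6, -4) + N(-2, -12))*(-117) = (-27 + 3*(16 - 1*(-12) + 3*(-2))/(4 - 2))*(-117) = (-27 + 3*(16 + 12 - 6)/2)*(-117) = (-27 + 3*(½)*22)*(-117) = (-27 + 33)*(-117) = 6*(-117) = -702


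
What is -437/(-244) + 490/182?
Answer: 14221/3172 ≈ 4.4833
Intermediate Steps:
-437/(-244) + 490/182 = -437*(-1/244) + 490*(1/182) = 437/244 + 35/13 = 14221/3172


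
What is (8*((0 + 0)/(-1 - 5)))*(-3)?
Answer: 0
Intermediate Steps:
(8*((0 + 0)/(-1 - 5)))*(-3) = (8*(0/(-6)))*(-3) = (8*(0*(-1/6)))*(-3) = (8*0)*(-3) = 0*(-3) = 0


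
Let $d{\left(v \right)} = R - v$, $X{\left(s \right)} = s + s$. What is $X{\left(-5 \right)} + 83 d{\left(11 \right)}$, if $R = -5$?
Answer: $-1338$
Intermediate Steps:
$X{\left(s \right)} = 2 s$
$d{\left(v \right)} = -5 - v$
$X{\left(-5 \right)} + 83 d{\left(11 \right)} = 2 \left(-5\right) + 83 \left(-5 - 11\right) = -10 + 83 \left(-5 - 11\right) = -10 + 83 \left(-16\right) = -10 - 1328 = -1338$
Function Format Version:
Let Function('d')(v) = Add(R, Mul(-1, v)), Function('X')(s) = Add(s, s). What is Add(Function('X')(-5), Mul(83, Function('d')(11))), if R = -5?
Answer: -1338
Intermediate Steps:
Function('X')(s) = Mul(2, s)
Function('d')(v) = Add(-5, Mul(-1, v))
Add(Function('X')(-5), Mul(83, Function('d')(11))) = Add(Mul(2, -5), Mul(83, Add(-5, Mul(-1, 11)))) = Add(-10, Mul(83, Add(-5, -11))) = Add(-10, Mul(83, -16)) = Add(-10, -1328) = -1338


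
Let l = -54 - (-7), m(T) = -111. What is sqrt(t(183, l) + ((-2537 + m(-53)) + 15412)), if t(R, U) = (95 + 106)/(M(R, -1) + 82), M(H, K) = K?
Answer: sqrt(1034085)/9 ≈ 112.99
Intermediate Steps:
l = -47 (l = -54 - 1*(-7) = -54 + 7 = -47)
t(R, U) = 67/27 (t(R, U) = (95 + 106)/(-1 + 82) = 201/81 = 201*(1/81) = 67/27)
sqrt(t(183, l) + ((-2537 + m(-53)) + 15412)) = sqrt(67/27 + ((-2537 - 111) + 15412)) = sqrt(67/27 + (-2648 + 15412)) = sqrt(67/27 + 12764) = sqrt(344695/27) = sqrt(1034085)/9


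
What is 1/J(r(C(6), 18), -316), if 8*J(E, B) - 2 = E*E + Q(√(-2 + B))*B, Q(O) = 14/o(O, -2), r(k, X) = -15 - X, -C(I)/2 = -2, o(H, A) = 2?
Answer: -8/1121 ≈ -0.0071365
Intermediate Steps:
C(I) = 4 (C(I) = -2*(-2) = 4)
Q(O) = 7 (Q(O) = 14/2 = 14*(½) = 7)
J(E, B) = ¼ + E²/8 + 7*B/8 (J(E, B) = ¼ + (E*E + 7*B)/8 = ¼ + (E² + 7*B)/8 = ¼ + (E²/8 + 7*B/8) = ¼ + E²/8 + 7*B/8)
1/J(r(C(6), 18), -316) = 1/(¼ + (-15 - 1*18)²/8 + (7/8)*(-316)) = 1/(¼ + (-15 - 18)²/8 - 553/2) = 1/(¼ + (⅛)*(-33)² - 553/2) = 1/(¼ + (⅛)*1089 - 553/2) = 1/(¼ + 1089/8 - 553/2) = 1/(-1121/8) = -8/1121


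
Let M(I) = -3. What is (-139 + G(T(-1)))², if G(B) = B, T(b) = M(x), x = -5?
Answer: 20164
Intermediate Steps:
T(b) = -3
(-139 + G(T(-1)))² = (-139 - 3)² = (-142)² = 20164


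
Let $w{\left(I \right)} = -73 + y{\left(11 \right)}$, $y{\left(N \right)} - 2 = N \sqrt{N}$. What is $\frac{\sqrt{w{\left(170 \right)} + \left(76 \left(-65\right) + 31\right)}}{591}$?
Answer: $\frac{\sqrt{-4980 + 11 \sqrt{11}}}{591} \approx 0.11897 i$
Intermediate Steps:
$y{\left(N \right)} = 2 + N^{\frac{3}{2}}$ ($y{\left(N \right)} = 2 + N \sqrt{N} = 2 + N^{\frac{3}{2}}$)
$w{\left(I \right)} = -71 + 11 \sqrt{11}$ ($w{\left(I \right)} = -73 + \left(2 + 11^{\frac{3}{2}}\right) = -73 + \left(2 + 11 \sqrt{11}\right) = -71 + 11 \sqrt{11}$)
$\frac{\sqrt{w{\left(170 \right)} + \left(76 \left(-65\right) + 31\right)}}{591} = \frac{\sqrt{\left(-71 + 11 \sqrt{11}\right) + \left(76 \left(-65\right) + 31\right)}}{591} = \sqrt{\left(-71 + 11 \sqrt{11}\right) + \left(-4940 + 31\right)} \frac{1}{591} = \sqrt{\left(-71 + 11 \sqrt{11}\right) - 4909} \cdot \frac{1}{591} = \sqrt{-4980 + 11 \sqrt{11}} \cdot \frac{1}{591} = \frac{\sqrt{-4980 + 11 \sqrt{11}}}{591}$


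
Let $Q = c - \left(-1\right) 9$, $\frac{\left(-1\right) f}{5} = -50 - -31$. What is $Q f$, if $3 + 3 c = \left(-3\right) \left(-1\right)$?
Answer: $855$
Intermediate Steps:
$c = 0$ ($c = -1 + \frac{\left(-3\right) \left(-1\right)}{3} = -1 + \frac{1}{3} \cdot 3 = -1 + 1 = 0$)
$f = 95$ ($f = - 5 \left(-50 - -31\right) = - 5 \left(-50 + 31\right) = \left(-5\right) \left(-19\right) = 95$)
$Q = 9$ ($Q = 0 - \left(-1\right) 9 = 0 - -9 = 0 + 9 = 9$)
$Q f = 9 \cdot 95 = 855$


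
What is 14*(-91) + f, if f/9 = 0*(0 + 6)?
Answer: -1274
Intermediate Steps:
f = 0 (f = 9*(0*(0 + 6)) = 9*(0*6) = 9*0 = 0)
14*(-91) + f = 14*(-91) + 0 = -1274 + 0 = -1274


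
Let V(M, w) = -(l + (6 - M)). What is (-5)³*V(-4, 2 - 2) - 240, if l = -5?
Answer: 385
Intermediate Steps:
V(M, w) = -1 + M (V(M, w) = -(-5 + (6 - M)) = -(1 - M) = -1 + M)
(-5)³*V(-4, 2 - 2) - 240 = (-5)³*(-1 - 4) - 240 = -125*(-5) - 240 = 625 - 240 = 385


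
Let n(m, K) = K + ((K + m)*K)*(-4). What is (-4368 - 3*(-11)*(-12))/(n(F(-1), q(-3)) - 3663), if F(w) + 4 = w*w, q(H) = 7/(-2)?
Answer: 3176/2505 ≈ 1.2679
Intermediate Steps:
q(H) = -7/2 (q(H) = 7*(-½) = -7/2)
F(w) = -4 + w² (F(w) = -4 + w*w = -4 + w²)
n(m, K) = K - 4*K*(K + m) (n(m, K) = K + (K*(K + m))*(-4) = K - 4*K*(K + m))
(-4368 - 3*(-11)*(-12))/(n(F(-1), q(-3)) - 3663) = (-4368 - 3*(-11)*(-12))/(-7*(1 - 4*(-7/2) - 4*(-4 + (-1)²))/2 - 3663) = (-4368 + 33*(-12))/(-7*(1 + 14 - 4*(-4 + 1))/2 - 3663) = (-4368 - 396)/(-7*(1 + 14 - 4*(-3))/2 - 3663) = -4764/(-7*(1 + 14 + 12)/2 - 3663) = -4764/(-7/2*27 - 3663) = -4764/(-189/2 - 3663) = -4764/(-7515/2) = -4764*(-2/7515) = 3176/2505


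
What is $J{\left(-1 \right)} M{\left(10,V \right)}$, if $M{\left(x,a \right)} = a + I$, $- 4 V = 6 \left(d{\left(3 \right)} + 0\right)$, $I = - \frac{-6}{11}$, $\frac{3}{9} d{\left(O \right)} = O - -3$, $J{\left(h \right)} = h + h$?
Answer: $\frac{582}{11} \approx 52.909$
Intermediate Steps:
$J{\left(h \right)} = 2 h$
$d{\left(O \right)} = 9 + 3 O$ ($d{\left(O \right)} = 3 \left(O - -3\right) = 3 \left(O + 3\right) = 3 \left(3 + O\right) = 9 + 3 O$)
$I = \frac{6}{11}$ ($I = - \frac{-6}{11} = \left(-1\right) \left(- \frac{6}{11}\right) = \frac{6}{11} \approx 0.54545$)
$V = -27$ ($V = - \frac{6 \left(\left(9 + 3 \cdot 3\right) + 0\right)}{4} = - \frac{6 \left(\left(9 + 9\right) + 0\right)}{4} = - \frac{6 \left(18 + 0\right)}{4} = - \frac{6 \cdot 18}{4} = \left(- \frac{1}{4}\right) 108 = -27$)
$M{\left(x,a \right)} = \frac{6}{11} + a$ ($M{\left(x,a \right)} = a + \frac{6}{11} = \frac{6}{11} + a$)
$J{\left(-1 \right)} M{\left(10,V \right)} = 2 \left(-1\right) \left(\frac{6}{11} - 27\right) = \left(-2\right) \left(- \frac{291}{11}\right) = \frac{582}{11}$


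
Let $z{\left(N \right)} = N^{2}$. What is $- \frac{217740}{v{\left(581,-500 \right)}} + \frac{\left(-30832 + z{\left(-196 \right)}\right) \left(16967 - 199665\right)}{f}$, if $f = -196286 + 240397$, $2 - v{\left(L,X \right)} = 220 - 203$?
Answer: $- \frac{745266356}{44111} \approx -16895.0$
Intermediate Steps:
$v{\left(L,X \right)} = -15$ ($v{\left(L,X \right)} = 2 - \left(220 - 203\right) = 2 - 17 = -15$)
$f = 44111$
$- \frac{217740}{v{\left(581,-500 \right)}} + \frac{\left(-30832 + z{\left(-196 \right)}\right) \left(16967 - 199665\right)}{f} = - \frac{217740}{-15} + \frac{\left(-30832 + \left(-196\right)^{2}\right) \left(16967 - 199665\right)}{44111} = \left(-217740\right) \left(- \frac{1}{15}\right) + \left(-30832 + 38416\right) \left(-182698\right) \frac{1}{44111} = 14516 + 7584 \left(-182698\right) \frac{1}{44111} = 14516 - \frac{1385581632}{44111} = - \frac{745266356}{44111}$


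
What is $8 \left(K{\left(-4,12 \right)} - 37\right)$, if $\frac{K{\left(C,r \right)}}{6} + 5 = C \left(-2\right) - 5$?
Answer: $-392$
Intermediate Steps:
$K{\left(C,r \right)} = -60 - 12 C$ ($K{\left(C,r \right)} = -30 + 6 \left(C \left(-2\right) - 5\right) = -30 + 6 \left(- 2 C - 5\right) = -30 + 6 \left(-5 - 2 C\right) = -30 - \left(30 + 12 C\right) = -60 - 12 C$)
$8 \left(K{\left(-4,12 \right)} - 37\right) = 8 \left(\left(-60 - -48\right) - 37\right) = 8 \left(\left(-60 + 48\right) - 37\right) = 8 \left(-12 - 37\right) = 8 \left(-49\right) = -392$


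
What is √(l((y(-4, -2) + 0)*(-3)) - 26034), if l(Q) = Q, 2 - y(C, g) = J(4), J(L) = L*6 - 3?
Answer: I*√25977 ≈ 161.17*I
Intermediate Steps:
J(L) = -3 + 6*L (J(L) = 6*L - 3 = -3 + 6*L)
y(C, g) = -19 (y(C, g) = 2 - (-3 + 6*4) = 2 - (-3 + 24) = 2 - 1*21 = 2 - 21 = -19)
√(l((y(-4, -2) + 0)*(-3)) - 26034) = √((-19 + 0)*(-3) - 26034) = √(-19*(-3) - 26034) = √(57 - 26034) = √(-25977) = I*√25977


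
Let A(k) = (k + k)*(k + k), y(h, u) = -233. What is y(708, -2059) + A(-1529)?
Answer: 9351131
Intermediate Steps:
A(k) = 4*k² (A(k) = (2*k)*(2*k) = 4*k²)
y(708, -2059) + A(-1529) = -233 + 4*(-1529)² = -233 + 4*2337841 = -233 + 9351364 = 9351131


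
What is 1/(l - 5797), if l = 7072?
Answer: 1/1275 ≈ 0.00078431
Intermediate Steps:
1/(l - 5797) = 1/(7072 - 5797) = 1/1275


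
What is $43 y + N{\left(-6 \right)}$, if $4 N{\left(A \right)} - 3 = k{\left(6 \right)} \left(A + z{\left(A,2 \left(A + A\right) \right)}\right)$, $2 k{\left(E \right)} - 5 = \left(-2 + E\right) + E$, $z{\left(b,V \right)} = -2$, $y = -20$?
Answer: $- \frac{3497}{4} \approx -874.25$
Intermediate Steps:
$k{\left(E \right)} = \frac{3}{2} + E$ ($k{\left(E \right)} = \frac{5}{2} + \frac{\left(-2 + E\right) + E}{2} = \frac{5}{2} + \frac{-2 + 2 E}{2} = \frac{5}{2} + \left(-1 + E\right) = \frac{3}{2} + E$)
$N{\left(A \right)} = -3 + \frac{15 A}{8}$ ($N{\left(A \right)} = \frac{3}{4} + \frac{\left(\frac{3}{2} + 6\right) \left(A - 2\right)}{4} = \frac{3}{4} + \frac{\frac{15}{2} \left(-2 + A\right)}{4} = \frac{3}{4} + \frac{-15 + \frac{15 A}{2}}{4} = \frac{3}{4} + \left(- \frac{15}{4} + \frac{15 A}{8}\right) = -3 + \frac{15 A}{8}$)
$43 y + N{\left(-6 \right)} = 43 \left(-20\right) + \left(-3 + \frac{15}{8} \left(-6\right)\right) = -860 - \frac{57}{4} = - \frac{3497}{4}$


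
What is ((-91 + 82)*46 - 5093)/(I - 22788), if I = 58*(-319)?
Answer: 5507/41290 ≈ 0.13337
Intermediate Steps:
I = -18502
((-91 + 82)*46 - 5093)/(I - 22788) = ((-91 + 82)*46 - 5093)/(-18502 - 22788) = (-9*46 - 5093)/(-41290) = (-414 - 5093)*(-1/41290) = -5507*(-1/41290) = 5507/41290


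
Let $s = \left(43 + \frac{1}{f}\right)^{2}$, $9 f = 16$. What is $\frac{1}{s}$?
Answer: $\frac{256}{485809} \approx 0.00052696$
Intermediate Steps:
$f = \frac{16}{9}$ ($f = \frac{1}{9} \cdot 16 = \frac{16}{9} \approx 1.7778$)
$s = \frac{485809}{256}$ ($s = \left(43 + \frac{1}{\frac{16}{9}}\right)^{2} = \left(43 + \frac{9}{16}\right)^{2} = \left(\frac{697}{16}\right)^{2} = \frac{485809}{256} \approx 1897.7$)
$\frac{1}{s} = \frac{1}{\frac{485809}{256}} = \frac{256}{485809}$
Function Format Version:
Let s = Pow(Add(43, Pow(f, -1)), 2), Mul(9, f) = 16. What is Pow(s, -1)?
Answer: Rational(256, 485809) ≈ 0.00052696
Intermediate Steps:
f = Rational(16, 9) (f = Mul(Rational(1, 9), 16) = Rational(16, 9) ≈ 1.7778)
s = Rational(485809, 256) (s = Pow(Add(43, Pow(Rational(16, 9), -1)), 2) = Pow(Add(43, Rational(9, 16)), 2) = Pow(Rational(697, 16), 2) = Rational(485809, 256) ≈ 1897.7)
Pow(s, -1) = Pow(Rational(485809, 256), -1) = Rational(256, 485809)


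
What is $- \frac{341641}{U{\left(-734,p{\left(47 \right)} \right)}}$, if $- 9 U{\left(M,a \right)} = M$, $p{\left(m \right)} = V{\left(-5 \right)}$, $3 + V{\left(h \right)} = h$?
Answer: $- \frac{3074769}{734} \approx -4189.1$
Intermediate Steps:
$V{\left(h \right)} = -3 + h$
$p{\left(m \right)} = -8$ ($p{\left(m \right)} = -3 - 5 = -8$)
$U{\left(M,a \right)} = - \frac{M}{9}$
$- \frac{341641}{U{\left(-734,p{\left(47 \right)} \right)}} = - \frac{341641}{\left(- \frac{1}{9}\right) \left(-734\right)} = - \frac{341641}{\frac{734}{9}} = \left(-341641\right) \frac{9}{734} = - \frac{3074769}{734}$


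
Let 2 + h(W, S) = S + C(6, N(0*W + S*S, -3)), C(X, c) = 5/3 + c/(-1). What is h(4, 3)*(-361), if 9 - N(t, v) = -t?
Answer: 16606/3 ≈ 5535.3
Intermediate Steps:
N(t, v) = 9 + t (N(t, v) = 9 - (-1)*t = 9 + t)
C(X, c) = 5/3 - c (C(X, c) = 5*(1/3) + c*(-1) = 5/3 - c)
h(W, S) = -28/3 + S - S**2 (h(W, S) = -2 + (S + (5/3 - (9 + (0*W + S*S)))) = -2 + (S + (5/3 - (9 + (0 + S**2)))) = -2 + (S + (5/3 - (9 + S**2))) = -2 + (S + (5/3 + (-9 - S**2))) = -2 + (S + (-22/3 - S**2)) = -2 + (-22/3 + S - S**2) = -28/3 + S - S**2)
h(4, 3)*(-361) = (-28/3 + 3 - 1*3**2)*(-361) = (-28/3 + 3 - 1*9)*(-361) = (-28/3 + 3 - 9)*(-361) = -46/3*(-361) = 16606/3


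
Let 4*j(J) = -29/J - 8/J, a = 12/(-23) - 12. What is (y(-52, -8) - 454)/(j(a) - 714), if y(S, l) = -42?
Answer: 571392/821677 ≈ 0.69540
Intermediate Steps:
a = -288/23 (a = 12*(-1/23) - 12 = -12/23 - 12 = -288/23 ≈ -12.522)
j(J) = -37/(4*J) (j(J) = (-29/J - 8/J)/4 = (-37/J)/4 = -37/(4*J))
(y(-52, -8) - 454)/(j(a) - 714) = (-42 - 454)/(-37/(4*(-288/23)) - 714) = -496/(-37/4*(-23/288) - 714) = -496/(851/1152 - 714) = -496/(-821677/1152) = -496*(-1152/821677) = 571392/821677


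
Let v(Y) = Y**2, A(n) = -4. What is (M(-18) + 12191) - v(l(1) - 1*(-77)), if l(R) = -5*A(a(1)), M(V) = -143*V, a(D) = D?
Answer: 5356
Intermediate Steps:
l(R) = 20 (l(R) = -5*(-4) = 20)
(M(-18) + 12191) - v(l(1) - 1*(-77)) = (-143*(-18) + 12191) - (20 - 1*(-77))**2 = (2574 + 12191) - (20 + 77)**2 = 14765 - 1*97**2 = 14765 - 1*9409 = 14765 - 9409 = 5356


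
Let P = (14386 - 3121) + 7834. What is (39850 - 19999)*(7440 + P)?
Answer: 526825689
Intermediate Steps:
P = 19099 (P = 11265 + 7834 = 19099)
(39850 - 19999)*(7440 + P) = (39850 - 19999)*(7440 + 19099) = 19851*26539 = 526825689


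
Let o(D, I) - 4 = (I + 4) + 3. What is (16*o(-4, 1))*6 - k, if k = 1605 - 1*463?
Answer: 10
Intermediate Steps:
o(D, I) = 11 + I (o(D, I) = 4 + ((I + 4) + 3) = 4 + ((4 + I) + 3) = 4 + (7 + I) = 11 + I)
k = 1142 (k = 1605 - 463 = 1142)
(16*o(-4, 1))*6 - k = (16*(11 + 1))*6 - 1*1142 = (16*12)*6 - 1142 = 192*6 - 1142 = 1152 - 1142 = 10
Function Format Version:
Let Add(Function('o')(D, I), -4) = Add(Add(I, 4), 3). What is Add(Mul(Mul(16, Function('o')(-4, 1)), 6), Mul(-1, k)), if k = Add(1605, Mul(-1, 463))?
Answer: 10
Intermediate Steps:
Function('o')(D, I) = Add(11, I) (Function('o')(D, I) = Add(4, Add(Add(I, 4), 3)) = Add(4, Add(Add(4, I), 3)) = Add(4, Add(7, I)) = Add(11, I))
k = 1142 (k = Add(1605, -463) = 1142)
Add(Mul(Mul(16, Function('o')(-4, 1)), 6), Mul(-1, k)) = Add(Mul(Mul(16, Add(11, 1)), 6), Mul(-1, 1142)) = Add(Mul(Mul(16, 12), 6), -1142) = Add(Mul(192, 6), -1142) = Add(1152, -1142) = 10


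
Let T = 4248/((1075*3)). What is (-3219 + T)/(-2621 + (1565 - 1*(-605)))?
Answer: 3459009/484825 ≈ 7.1346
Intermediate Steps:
T = 1416/1075 (T = 4248/3225 = 4248*(1/3225) = 1416/1075 ≈ 1.3172)
(-3219 + T)/(-2621 + (1565 - 1*(-605))) = (-3219 + 1416/1075)/(-2621 + (1565 - 1*(-605))) = -3459009/(1075*(-2621 + (1565 + 605))) = -3459009/(1075*(-2621 + 2170)) = -3459009/1075/(-451) = -3459009/1075*(-1/451) = 3459009/484825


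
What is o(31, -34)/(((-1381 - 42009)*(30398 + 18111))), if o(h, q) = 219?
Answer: -219/2104805510 ≈ -1.0405e-7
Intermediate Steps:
o(31, -34)/(((-1381 - 42009)*(30398 + 18111))) = 219/(((-1381 - 42009)*(30398 + 18111))) = 219/((-43390*48509)) = 219/(-2104805510) = 219*(-1/2104805510) = -219/2104805510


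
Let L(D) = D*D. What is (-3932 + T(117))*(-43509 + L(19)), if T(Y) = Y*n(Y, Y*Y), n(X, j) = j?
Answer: -68936739788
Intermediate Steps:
T(Y) = Y**3 (T(Y) = Y*(Y*Y) = Y*Y**2 = Y**3)
L(D) = D**2
(-3932 + T(117))*(-43509 + L(19)) = (-3932 + 117**3)*(-43509 + 19**2) = (-3932 + 1601613)*(-43509 + 361) = 1597681*(-43148) = -68936739788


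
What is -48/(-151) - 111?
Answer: -16713/151 ≈ -110.68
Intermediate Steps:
-48/(-151) - 111 = -1/151*(-48) - 111 = 48/151 - 111 = -16713/151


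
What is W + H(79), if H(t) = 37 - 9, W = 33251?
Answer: 33279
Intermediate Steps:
H(t) = 28
W + H(79) = 33251 + 28 = 33279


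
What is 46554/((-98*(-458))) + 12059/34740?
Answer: 539635529/389817540 ≈ 1.3843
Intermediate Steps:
46554/((-98*(-458))) + 12059/34740 = 46554/44884 + 12059*(1/34740) = 46554*(1/44884) + 12059/34740 = 23277/22442 + 12059/34740 = 539635529/389817540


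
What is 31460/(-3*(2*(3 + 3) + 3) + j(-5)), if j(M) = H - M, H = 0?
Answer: -1573/2 ≈ -786.50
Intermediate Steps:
j(M) = -M (j(M) = 0 - M = -M)
31460/(-3*(2*(3 + 3) + 3) + j(-5)) = 31460/(-3*(2*(3 + 3) + 3) - 1*(-5)) = 31460/(-3*(2*6 + 3) + 5) = 31460/(-3*(12 + 3) + 5) = 31460/(-3*15 + 5) = 31460/(-45 + 5) = 31460/(-40) = 31460*(-1/40) = -1573/2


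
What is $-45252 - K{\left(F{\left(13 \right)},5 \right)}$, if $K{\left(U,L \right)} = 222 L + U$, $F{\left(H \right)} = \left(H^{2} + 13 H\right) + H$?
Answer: $-46713$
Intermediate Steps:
$F{\left(H \right)} = H^{2} + 14 H$
$K{\left(U,L \right)} = U + 222 L$
$-45252 - K{\left(F{\left(13 \right)},5 \right)} = -45252 - \left(13 \left(14 + 13\right) + 222 \cdot 5\right) = -45252 - \left(13 \cdot 27 + 1110\right) = -45252 - \left(351 + 1110\right) = -45252 - 1461 = -46713$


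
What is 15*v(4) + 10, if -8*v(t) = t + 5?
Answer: -55/8 ≈ -6.8750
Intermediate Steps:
v(t) = -5/8 - t/8 (v(t) = -(t + 5)/8 = -(5 + t)/8 = -5/8 - t/8)
15*v(4) + 10 = 15*(-5/8 - ⅛*4) + 10 = 15*(-5/8 - ½) + 10 = 15*(-9/8) + 10 = -135/8 + 10 = -55/8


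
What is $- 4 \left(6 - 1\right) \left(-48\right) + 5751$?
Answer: $6711$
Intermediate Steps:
$- 4 \left(6 - 1\right) \left(-48\right) + 5751 = \left(-4\right) 5 \left(-48\right) + 5751 = \left(-20\right) \left(-48\right) + 5751 = 960 + 5751 = 6711$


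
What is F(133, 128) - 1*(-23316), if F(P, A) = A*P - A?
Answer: 40212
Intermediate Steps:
F(P, A) = -A + A*P
F(133, 128) - 1*(-23316) = 128*(-1 + 133) - 1*(-23316) = 128*132 + 23316 = 16896 + 23316 = 40212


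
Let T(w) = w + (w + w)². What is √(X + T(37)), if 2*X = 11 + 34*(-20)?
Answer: √20714/2 ≈ 71.962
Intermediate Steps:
T(w) = w + 4*w² (T(w) = w + (2*w)² = w + 4*w²)
X = -669/2 (X = (11 + 34*(-20))/2 = (11 - 680)/2 = (½)*(-669) = -669/2 ≈ -334.50)
√(X + T(37)) = √(-669/2 + 37*(1 + 4*37)) = √(-669/2 + 37*(1 + 148)) = √(-669/2 + 37*149) = √(-669/2 + 5513) = √(10357/2) = √20714/2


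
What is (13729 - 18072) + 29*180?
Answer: 877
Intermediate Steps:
(13729 - 18072) + 29*180 = -4343 + 5220 = 877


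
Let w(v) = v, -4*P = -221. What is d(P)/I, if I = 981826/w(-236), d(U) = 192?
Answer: -22656/490913 ≈ -0.046151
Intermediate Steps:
P = 221/4 (P = -¼*(-221) = 221/4 ≈ 55.250)
I = -490913/118 (I = 981826/(-236) = 981826*(-1/236) = -490913/118 ≈ -4160.3)
d(P)/I = 192/(-490913/118) = 192*(-118/490913) = -22656/490913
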